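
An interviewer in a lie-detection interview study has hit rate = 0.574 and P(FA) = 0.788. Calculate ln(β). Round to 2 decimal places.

ln β = 0.30

z(H) = z(0.574) = 0.187
z(FA) = z(0.788) = 0.800
ln β = −½·[z(H)² − z(FA)²] = −0.5 × (0.035 − 0.640) = 0.3025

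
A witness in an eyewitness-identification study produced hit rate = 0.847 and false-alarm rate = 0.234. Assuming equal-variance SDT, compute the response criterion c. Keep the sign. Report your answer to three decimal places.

z(0.847) = 1.0237, z(0.234) = -0.7257
c = −½·[z(H) + z(FA)] = −0.5 × (1.0237 + (-0.7257)) = -0.1490

c = -0.149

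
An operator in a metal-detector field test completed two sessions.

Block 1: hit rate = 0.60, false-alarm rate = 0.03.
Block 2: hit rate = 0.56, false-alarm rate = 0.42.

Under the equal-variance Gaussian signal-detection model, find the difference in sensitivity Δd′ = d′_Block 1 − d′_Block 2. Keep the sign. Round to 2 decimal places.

Δd′ = 1.78

Block 1: z(0.60) = 0.253, z(0.03) = -1.881, d' = 2.134
Block 2: z(0.56) = 0.151, z(0.42) = -0.202, d' = 0.353
Δd' = d'_Block 1 − d'_Block 2 = 2.134 − 0.353 = 1.781
Block 1 has the higher sensitivity.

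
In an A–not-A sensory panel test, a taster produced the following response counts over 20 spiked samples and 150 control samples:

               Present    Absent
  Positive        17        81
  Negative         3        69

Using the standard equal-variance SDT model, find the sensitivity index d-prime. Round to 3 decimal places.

d-prime = 0.936

H = 17/20 = 0.8500
FA = 81/150 = 0.5400
z(H) = z(0.8500) = 1.0364
z(FA) = z(0.5400) = 0.1004
d' = z(H) − z(FA) = 1.0364 − 0.1004 = 0.9360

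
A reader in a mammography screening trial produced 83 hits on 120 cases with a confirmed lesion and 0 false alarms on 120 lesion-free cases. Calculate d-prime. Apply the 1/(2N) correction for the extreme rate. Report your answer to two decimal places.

The false-alarm rate is 0/120 = 0, so apply the 1/(2N) correction: FA → 1/(2·120) = 0.00417.
z(H) = z(0.69167) = 0.501
z(FA) = z(0.00417) = -2.638
d' = 0.501 − (-2.638) = 3.139

d-prime = 3.14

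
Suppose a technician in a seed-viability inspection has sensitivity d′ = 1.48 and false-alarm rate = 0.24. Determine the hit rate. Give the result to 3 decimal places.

z(false-alarm rate) = z(0.24) = -0.7063
z(H) = z(FA) + d' = -0.7063 + 1.48 = 0.7737
hit rate = Φ(0.7737) = 0.7804

hit rate = 0.780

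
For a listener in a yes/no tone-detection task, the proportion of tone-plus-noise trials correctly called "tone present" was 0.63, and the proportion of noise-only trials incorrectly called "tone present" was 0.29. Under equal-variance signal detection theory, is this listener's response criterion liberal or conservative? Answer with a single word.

z(H) = 0.332, z(FA) = -0.553
c = −½·(z(H) + z(FA)) = 0.1105
c > 0 → conservative criterion (biased toward responding “no”).

conservative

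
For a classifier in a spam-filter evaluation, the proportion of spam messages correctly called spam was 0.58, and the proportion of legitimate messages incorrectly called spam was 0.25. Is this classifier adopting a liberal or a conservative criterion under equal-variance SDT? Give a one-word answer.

conservative

z(H) = 0.202, z(FA) = -0.674
c = −½·(z(H) + z(FA)) = 0.236
c > 0 → conservative criterion (biased toward responding “no”).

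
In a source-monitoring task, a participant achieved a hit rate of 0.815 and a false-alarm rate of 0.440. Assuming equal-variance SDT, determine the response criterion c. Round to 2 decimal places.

c = -0.37

z(0.815) = 0.896, z(0.440) = -0.151
c = −½·[z(H) + z(FA)] = −0.5 × (0.896 + (-0.151)) = -0.3725
c < 0: the participant has a liberal response bias.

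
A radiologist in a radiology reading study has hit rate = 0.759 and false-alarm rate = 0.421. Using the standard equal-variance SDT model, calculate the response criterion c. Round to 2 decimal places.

c = -0.25

z(H) = z(0.759) = 0.703
z(FA) = z(0.421) = -0.199
c = −½·[z(H) + z(FA)] = −0.5 × (0.703 + (-0.199)) = -0.252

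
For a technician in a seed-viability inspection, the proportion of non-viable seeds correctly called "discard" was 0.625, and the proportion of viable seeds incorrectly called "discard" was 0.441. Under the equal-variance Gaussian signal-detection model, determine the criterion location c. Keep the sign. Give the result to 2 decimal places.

z(H) = z(0.625) = 0.3186
z(FA) = z(0.441) = -0.1484
c = −½·[z(H) + z(FA)] = −0.5 × (0.3186 + (-0.1484)) = -0.0851

c = -0.09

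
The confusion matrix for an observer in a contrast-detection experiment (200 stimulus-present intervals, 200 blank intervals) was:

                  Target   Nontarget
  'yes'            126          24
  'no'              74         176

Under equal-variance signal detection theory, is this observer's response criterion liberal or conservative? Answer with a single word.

z(H) = 0.332, z(FA) = -1.175
c = −½·(z(H) + z(FA)) = 0.4215
c > 0 → conservative criterion (biased toward responding “no”).

conservative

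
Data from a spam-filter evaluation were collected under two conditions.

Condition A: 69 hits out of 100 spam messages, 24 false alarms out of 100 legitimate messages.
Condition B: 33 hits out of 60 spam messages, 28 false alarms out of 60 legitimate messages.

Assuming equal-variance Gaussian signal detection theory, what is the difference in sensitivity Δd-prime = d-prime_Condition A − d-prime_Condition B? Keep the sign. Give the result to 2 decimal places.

Δd-prime = 0.99

Condition A: z(0.6900) = 0.496, z(0.2400) = -0.706, d' = 1.202
Condition B: z(0.5500) = 0.126, z(0.4667) = -0.084, d' = 0.210
Δd' = d'_Condition A − d'_Condition B = 1.202 − 0.210 = 0.992
Condition A has the higher sensitivity.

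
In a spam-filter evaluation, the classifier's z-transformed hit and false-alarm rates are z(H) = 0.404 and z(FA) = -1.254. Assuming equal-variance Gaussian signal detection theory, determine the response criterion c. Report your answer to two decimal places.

c = −½·[z(H) + z(FA)] = −½·(0.404 + (-1.254)) = 0.425
c > 0: the classifier has a conservative response bias.

c = 0.43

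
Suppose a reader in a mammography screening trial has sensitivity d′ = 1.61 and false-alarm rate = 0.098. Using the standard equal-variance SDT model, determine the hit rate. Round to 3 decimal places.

hit rate = 0.624

z(false-alarm rate) = z(0.098) = -1.2930
z(H) = z(FA) + d' = -1.2930 + 1.61 = 0.3170
hit rate = Φ(0.3170) = 0.6244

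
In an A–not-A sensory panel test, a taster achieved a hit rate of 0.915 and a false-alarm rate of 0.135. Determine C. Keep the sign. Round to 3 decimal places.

C = -0.135

z(H) = 1.3722
z(FA) = -1.1031
c = −½·[z(H) + z(FA)] = −0.5 × (1.3722 + (-1.1031)) = -0.13455
c < 0: the taster has a liberal response bias.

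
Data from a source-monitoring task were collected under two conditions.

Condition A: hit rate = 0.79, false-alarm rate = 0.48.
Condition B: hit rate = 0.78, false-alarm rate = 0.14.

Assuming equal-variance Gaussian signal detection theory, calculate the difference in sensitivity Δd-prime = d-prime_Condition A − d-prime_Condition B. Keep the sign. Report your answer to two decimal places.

Δd-prime = -1.00

Condition A: z(0.79) = 0.806, z(0.48) = -0.050, d' = 0.856
Condition B: z(0.78) = 0.772, z(0.14) = -1.080, d' = 1.852
Δd' = d'_Condition A − d'_Condition B = 0.856 − 1.852 = -0.996
Condition B has the higher sensitivity.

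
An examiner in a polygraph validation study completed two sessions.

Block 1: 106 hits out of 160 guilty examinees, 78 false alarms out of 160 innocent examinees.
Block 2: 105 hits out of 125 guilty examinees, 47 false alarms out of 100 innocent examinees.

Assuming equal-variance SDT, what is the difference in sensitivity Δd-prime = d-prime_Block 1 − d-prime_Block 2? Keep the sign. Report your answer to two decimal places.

Δd-prime = -0.62

Block 1: z(0.6625) = 0.419, z(0.4875) = -0.031, d' = 0.450
Block 2: z(0.8400) = 0.994, z(0.4700) = -0.075, d' = 1.069
Δd' = d'_Block 1 − d'_Block 2 = 0.450 − 1.069 = -0.619
Block 2 has the higher sensitivity.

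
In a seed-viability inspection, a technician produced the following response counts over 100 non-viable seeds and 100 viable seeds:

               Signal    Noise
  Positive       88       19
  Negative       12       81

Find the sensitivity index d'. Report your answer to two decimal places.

H = 88/100 = 0.8800
FA = 19/100 = 0.1900
z(H) = z(0.8800) = 1.1750
z(FA) = z(0.1900) = -0.8779
d' = z(H) − z(FA) = 1.1750 − (-0.8779) = 2.0529

d' = 2.05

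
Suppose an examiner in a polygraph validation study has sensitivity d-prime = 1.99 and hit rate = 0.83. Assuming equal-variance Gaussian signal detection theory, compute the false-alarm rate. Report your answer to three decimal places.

false-alarm rate = 0.150

z(hit rate) = z(0.83) = 0.9542
z(FA) = z(H) − d' = 0.9542 − 1.99 = -1.0358
false-alarm rate = Φ(-1.0358) = 0.1501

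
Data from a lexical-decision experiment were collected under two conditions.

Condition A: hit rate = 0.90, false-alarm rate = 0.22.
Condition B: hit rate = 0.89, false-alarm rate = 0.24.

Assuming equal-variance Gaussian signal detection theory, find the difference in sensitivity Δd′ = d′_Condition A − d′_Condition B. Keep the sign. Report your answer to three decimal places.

Condition A: z(0.90) = 1.2816, z(0.22) = -0.7722, d' = 2.0538
Condition B: z(0.89) = 1.2265, z(0.24) = -0.7063, d' = 1.9328
Δd' = d'_Condition A − d'_Condition B = 2.0538 − 1.9328 = 0.1210
Condition A has the higher sensitivity.

Δd′ = 0.121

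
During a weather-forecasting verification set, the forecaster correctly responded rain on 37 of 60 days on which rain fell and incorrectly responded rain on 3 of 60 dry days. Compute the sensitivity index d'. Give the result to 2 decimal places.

d' = 1.94

H = 37/60 = 0.6167
FA = 3/60 = 0.0500
z(H) = z(0.6167) = 0.297
z(FA) = z(0.0500) = -1.645
d' = z(H) − z(FA) = 0.297 − (-1.645) = 1.942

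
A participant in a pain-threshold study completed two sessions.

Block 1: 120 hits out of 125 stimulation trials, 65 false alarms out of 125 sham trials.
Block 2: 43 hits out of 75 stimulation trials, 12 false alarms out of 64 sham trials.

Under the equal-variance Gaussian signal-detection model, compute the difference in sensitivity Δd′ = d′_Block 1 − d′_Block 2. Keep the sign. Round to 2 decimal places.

Block 1: z(0.9600) = 1.751, z(0.5200) = 0.050, d' = 1.701
Block 2: z(0.5733) = 0.185, z(0.1875) = -0.887, d' = 1.072
Δd' = d'_Block 1 − d'_Block 2 = 1.701 − 1.072 = 0.629
Block 1 has the higher sensitivity.

Δd′ = 0.63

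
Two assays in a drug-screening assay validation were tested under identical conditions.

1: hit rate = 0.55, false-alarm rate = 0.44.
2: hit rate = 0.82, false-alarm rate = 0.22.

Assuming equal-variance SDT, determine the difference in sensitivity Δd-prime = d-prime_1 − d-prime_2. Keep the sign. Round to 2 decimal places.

1: z(0.55) = 0.126, z(0.44) = -0.151, d' = 0.277
2: z(0.82) = 0.915, z(0.22) = -0.772, d' = 1.687
Δd' = d'_1 − d'_2 = 0.277 − 1.687 = -1.410
2 has the higher sensitivity.

Δd-prime = -1.41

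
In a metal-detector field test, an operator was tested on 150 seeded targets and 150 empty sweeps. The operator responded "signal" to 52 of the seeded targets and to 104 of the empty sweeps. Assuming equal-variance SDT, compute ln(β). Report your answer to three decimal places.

ln β = 0.050

H = 52/150 = 0.3467
FA = 104/150 = 0.6933
Φ⁻¹(H) = Φ⁻¹(0.3467) = -0.3942
Φ⁻¹(FA) = Φ⁻¹(0.6933) = 0.5052
ln β = −½·[z(H)² − z(FA)²] = −0.5 × (0.1554 − 0.2552) = 0.0499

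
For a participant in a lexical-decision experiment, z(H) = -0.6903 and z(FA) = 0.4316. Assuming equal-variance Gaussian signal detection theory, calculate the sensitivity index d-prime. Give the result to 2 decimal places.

d' = z(H) − z(FA) = -0.6903 − 0.4316 = -1.1219

d-prime = -1.12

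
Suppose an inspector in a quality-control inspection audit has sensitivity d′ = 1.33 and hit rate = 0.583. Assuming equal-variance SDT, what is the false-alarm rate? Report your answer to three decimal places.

z(hit rate) = z(0.583) = 0.2096
z(FA) = z(H) − d' = 0.2096 − 1.33 = -1.1204
false-alarm rate = Φ(-1.1204) = 0.1313

false-alarm rate = 0.131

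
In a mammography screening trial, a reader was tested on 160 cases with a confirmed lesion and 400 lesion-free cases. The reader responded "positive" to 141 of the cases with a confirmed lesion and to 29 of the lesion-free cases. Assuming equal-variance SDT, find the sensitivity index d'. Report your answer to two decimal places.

d' = 2.64

H = 141/160 = 0.8812
FA = 29/400 = 0.0725
Φ⁻¹(H) = 1.1810
Φ⁻¹(FA) = -1.4574
d' = z(H) − z(FA) = 1.1810 − (-1.4574) = 2.6384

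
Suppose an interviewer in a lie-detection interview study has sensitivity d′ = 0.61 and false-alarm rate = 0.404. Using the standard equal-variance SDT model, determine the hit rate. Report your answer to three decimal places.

hit rate = 0.643

z(false-alarm rate) = z(0.404) = -0.2430
z(H) = z(FA) + d' = -0.2430 + 0.61 = 0.3670
hit rate = Φ(0.3670) = 0.6432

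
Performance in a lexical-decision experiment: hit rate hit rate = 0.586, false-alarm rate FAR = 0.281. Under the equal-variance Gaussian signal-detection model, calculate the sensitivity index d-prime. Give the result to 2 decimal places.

d-prime = 0.80

z(H) = 0.217
z(FA) = -0.580
d' = z(H) − z(FA) = 0.217 − (-0.580) = 0.797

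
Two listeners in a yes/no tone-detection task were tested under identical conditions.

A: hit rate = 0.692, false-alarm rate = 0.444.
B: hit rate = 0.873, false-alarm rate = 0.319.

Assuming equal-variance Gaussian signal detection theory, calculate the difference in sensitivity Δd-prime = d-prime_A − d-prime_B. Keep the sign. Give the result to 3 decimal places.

A: z(0.692) = 0.5015, z(0.444) = -0.1408, d' = 0.6423
B: z(0.873) = 1.1407, z(0.319) = -0.4705, d' = 1.6112
Δd' = d'_A − d'_B = 0.6423 − 1.6112 = -0.9689
B has the higher sensitivity.

Δd-prime = -0.969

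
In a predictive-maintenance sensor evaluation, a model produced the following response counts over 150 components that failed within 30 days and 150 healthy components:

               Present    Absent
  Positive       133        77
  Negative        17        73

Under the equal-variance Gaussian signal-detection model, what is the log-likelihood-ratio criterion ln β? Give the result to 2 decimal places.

ln β = -0.73

H = 133/150 = 0.8867
FA = 77/150 = 0.5133
z(0.8867) = 1.209, z(0.5133) = 0.033
ln β = −½·[z(H)² − z(FA)²] = −0.5 × (1.462 − 0.001) = -0.7305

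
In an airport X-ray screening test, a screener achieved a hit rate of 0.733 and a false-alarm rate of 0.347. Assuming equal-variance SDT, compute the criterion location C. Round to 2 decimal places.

C = -0.11

z(H) = z(0.733) = 0.6219
z(FA) = z(0.347) = -0.3934
c = −½·[z(H) + z(FA)] = −0.5 × (0.6219 + (-0.3934)) = -0.11425
c < 0: the screener has a liberal response bias.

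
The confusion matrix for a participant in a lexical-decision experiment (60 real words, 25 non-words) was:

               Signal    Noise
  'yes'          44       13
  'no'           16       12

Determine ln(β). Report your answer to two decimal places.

ln β = -0.19

H = 44/60 = 0.7333
FA = 13/25 = 0.5200
Φ⁻¹(0.7333) = 0.623, Φ⁻¹(0.5200) = 0.050
ln β = −½·[z(H)² − z(FA)²] = −0.5 × (0.388 − 0.003) = -0.1925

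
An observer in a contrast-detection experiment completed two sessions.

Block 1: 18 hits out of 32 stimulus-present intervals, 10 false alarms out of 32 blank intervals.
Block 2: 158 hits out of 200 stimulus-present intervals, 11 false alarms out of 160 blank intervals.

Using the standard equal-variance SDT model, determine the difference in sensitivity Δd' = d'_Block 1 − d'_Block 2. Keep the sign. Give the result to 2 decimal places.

Δd' = -1.65

Block 1: z(0.5625) = 0.157, z(0.3125) = -0.489, d' = 0.646
Block 2: z(0.7900) = 0.806, z(0.0688) = -1.485, d' = 2.291
Δd' = d'_Block 1 − d'_Block 2 = 0.646 − 2.291 = -1.645
Block 2 has the higher sensitivity.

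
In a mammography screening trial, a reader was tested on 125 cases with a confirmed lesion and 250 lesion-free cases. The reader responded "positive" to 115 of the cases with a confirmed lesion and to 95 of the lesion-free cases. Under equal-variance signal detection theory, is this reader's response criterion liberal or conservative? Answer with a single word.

z(H) = 1.405, z(FA) = -0.305
c = −½·(z(H) + z(FA)) = -0.550
c < 0 → liberal criterion (biased toward responding “yes”).

liberal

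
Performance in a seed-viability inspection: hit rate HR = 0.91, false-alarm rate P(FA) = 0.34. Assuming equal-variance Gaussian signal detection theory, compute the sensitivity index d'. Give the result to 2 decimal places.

z(0.91) = 1.3408, z(0.34) = -0.4125
d' = z(H) − z(FA) = 1.3408 − (-0.4125) = 1.7533

d' = 1.75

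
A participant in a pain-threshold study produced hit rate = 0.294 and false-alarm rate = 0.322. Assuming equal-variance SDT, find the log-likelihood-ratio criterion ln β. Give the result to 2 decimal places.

ln β = -0.04

Φ⁻¹(H) = Φ⁻¹(0.294) = -0.542
Φ⁻¹(FA) = Φ⁻¹(0.322) = -0.462
ln β = −½·[z(H)² − z(FA)²] = −0.5 × (0.294 − 0.213) = -0.0405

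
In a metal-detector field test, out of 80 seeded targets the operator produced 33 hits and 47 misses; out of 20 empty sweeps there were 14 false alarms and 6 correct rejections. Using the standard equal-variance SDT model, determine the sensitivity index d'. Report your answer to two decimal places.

d' = -0.75

H = 33/80 = 0.4125
FA = 14/20 = 0.7000
z(H) = -0.2211
z(FA) = 0.5244
d' = z(H) − z(FA) = -0.2211 − 0.5244 = -0.7455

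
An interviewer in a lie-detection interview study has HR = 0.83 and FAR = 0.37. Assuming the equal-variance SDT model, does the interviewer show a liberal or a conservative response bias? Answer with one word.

liberal

z(H) = 0.954, z(FA) = -0.332
c = −½·(z(H) + z(FA)) = -0.311
c < 0 → liberal criterion (biased toward responding “yes”).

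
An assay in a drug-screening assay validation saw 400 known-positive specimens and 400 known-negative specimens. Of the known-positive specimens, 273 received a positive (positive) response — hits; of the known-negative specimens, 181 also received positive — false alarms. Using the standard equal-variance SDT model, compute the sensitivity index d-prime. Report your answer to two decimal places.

H = 273/400 = 0.6825
FA = 181/400 = 0.4525
z(H) = z(0.6825) = 0.475
z(FA) = z(0.4525) = -0.119
d' = z(H) − z(FA) = 0.475 − (-0.119) = 0.594

d-prime = 0.59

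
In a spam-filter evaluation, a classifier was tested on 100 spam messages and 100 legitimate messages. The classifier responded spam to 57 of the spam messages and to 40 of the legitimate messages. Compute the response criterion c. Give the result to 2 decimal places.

c = 0.04

H = 57/100 = 0.5700
FA = 40/100 = 0.4000
z(H) = 0.1764
z(FA) = -0.2533
c = −½·[z(H) + z(FA)] = −0.5 × (0.1764 + (-0.2533)) = 0.03845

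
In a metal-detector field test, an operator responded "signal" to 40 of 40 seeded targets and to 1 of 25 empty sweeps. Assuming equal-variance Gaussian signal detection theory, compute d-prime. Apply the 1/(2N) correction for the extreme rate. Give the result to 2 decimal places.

The hit rate is 40/40 = 1, so apply the 1/(2N) correction: H → 1 − 1/(2·40) = 0.98750.
z(H) = z(0.98750) = 2.241
z(FA) = z(0.04000) = -1.751
d' = 2.241 − (-1.751) = 3.992

d-prime = 3.99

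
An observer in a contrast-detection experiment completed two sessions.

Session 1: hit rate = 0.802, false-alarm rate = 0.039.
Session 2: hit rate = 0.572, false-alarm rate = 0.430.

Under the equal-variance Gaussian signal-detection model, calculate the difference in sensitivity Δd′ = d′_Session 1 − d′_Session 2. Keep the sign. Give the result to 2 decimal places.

Session 1: z(0.802) = 0.849, z(0.039) = -1.762, d' = 2.611
Session 2: z(0.572) = 0.181, z(0.430) = -0.176, d' = 0.357
Δd' = d'_Session 1 − d'_Session 2 = 2.611 − 0.357 = 2.254
Session 1 has the higher sensitivity.

Δd′ = 2.25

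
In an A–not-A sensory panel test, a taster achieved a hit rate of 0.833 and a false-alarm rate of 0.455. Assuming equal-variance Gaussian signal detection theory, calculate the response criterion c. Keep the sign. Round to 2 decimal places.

Φ⁻¹(H) = Φ⁻¹(0.833) = 0.9661
Φ⁻¹(FA) = Φ⁻¹(0.455) = -0.1130
c = −½·[z(H) + z(FA)] = −0.5 × (0.9661 + (-0.1130)) = -0.42655

c = -0.43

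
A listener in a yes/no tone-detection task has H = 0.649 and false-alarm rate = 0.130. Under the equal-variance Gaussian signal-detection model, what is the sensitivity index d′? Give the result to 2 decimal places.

z(H) = z(0.649) = 0.3826
z(FA) = z(0.130) = -1.1264
d' = z(H) − z(FA) = 0.3826 − (-1.1264) = 1.5090

d′ = 1.51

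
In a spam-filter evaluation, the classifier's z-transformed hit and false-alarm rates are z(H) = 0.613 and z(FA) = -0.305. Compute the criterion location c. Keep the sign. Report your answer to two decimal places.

c = −½·[z(H) + z(FA)] = −½·(0.613 + (-0.305)) = -0.154

c = -0.15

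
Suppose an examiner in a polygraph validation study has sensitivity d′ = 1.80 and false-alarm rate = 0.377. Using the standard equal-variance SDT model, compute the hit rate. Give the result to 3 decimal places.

hit rate = 0.931

z(false-alarm rate) = z(0.377) = -0.3134
z(H) = z(FA) + d' = -0.3134 + 1.80 = 1.4866
hit rate = Φ(1.4866) = 0.9314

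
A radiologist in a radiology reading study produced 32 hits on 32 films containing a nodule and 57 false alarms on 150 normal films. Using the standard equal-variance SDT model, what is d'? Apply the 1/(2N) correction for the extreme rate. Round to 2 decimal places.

The hit rate is 32/32 = 1, so apply the 1/(2N) correction: H → 1 − 1/(2·32) = 0.98438.
z(H) = z(0.98438) = 2.154
z(FA) = z(0.38000) = -0.305
d' = 2.154 − (-0.305) = 2.459

d' = 2.46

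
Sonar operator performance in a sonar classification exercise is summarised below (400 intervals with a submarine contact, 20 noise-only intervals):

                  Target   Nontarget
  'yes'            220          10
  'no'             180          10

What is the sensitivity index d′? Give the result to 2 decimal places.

d′ = 0.13

H = 220/400 = 0.5500
FA = 10/20 = 0.5000
z(H) = 0.1257
z(FA) = 0.0000
d' = z(H) − z(FA) = 0.1257 − 0.0000 = 0.1257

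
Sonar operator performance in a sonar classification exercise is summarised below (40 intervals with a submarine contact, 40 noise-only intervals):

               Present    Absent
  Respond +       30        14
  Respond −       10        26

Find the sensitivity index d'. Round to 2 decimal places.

H = 30/40 = 0.7500
FA = 14/40 = 0.3500
z(0.7500) = 0.674, z(0.3500) = -0.385
d' = z(H) − z(FA) = 0.674 − (-0.385) = 1.059

d' = 1.06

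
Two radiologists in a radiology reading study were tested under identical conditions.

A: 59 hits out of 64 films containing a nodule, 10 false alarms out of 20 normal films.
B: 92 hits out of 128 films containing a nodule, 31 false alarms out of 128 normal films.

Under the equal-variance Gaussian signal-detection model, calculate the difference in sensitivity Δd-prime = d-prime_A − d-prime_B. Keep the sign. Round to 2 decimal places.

Δd-prime = 0.14

A: z(0.9219) = 1.418, z(0.5000) = 0.000, d' = 1.418
B: z(0.7188) = 0.579, z(0.2422) = -0.699, d' = 1.278
Δd' = d'_A − d'_B = 1.418 − 1.278 = 0.140
A has the higher sensitivity.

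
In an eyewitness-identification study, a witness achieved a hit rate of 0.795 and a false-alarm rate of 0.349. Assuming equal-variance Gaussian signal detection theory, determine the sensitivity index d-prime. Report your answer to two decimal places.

z(H) = 0.824
z(FA) = -0.388
d' = z(H) − z(FA) = 0.824 − (-0.388) = 1.212

d-prime = 1.21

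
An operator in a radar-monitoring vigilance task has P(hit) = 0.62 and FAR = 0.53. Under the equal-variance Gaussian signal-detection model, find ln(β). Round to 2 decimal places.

z(H) = z(0.62) = 0.305
z(FA) = z(0.53) = 0.075
ln β = −½·[z(H)² − z(FA)²] = −0.5 × (0.093 − 0.006) = -0.0435

ln β = -0.04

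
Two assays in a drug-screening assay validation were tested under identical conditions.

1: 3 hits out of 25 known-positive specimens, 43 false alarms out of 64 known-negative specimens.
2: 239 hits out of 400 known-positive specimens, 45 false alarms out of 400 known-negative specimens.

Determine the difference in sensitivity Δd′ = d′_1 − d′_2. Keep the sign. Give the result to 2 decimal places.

1: z(0.1200) = -1.175, z(0.6719) = 0.445, d' = -1.620
2: z(0.5975) = 0.247, z(0.1125) = -1.213, d' = 1.460
Δd' = d'_1 − d'_2 = -1.620 − 1.460 = -3.080
2 has the higher sensitivity.

Δd′ = -3.08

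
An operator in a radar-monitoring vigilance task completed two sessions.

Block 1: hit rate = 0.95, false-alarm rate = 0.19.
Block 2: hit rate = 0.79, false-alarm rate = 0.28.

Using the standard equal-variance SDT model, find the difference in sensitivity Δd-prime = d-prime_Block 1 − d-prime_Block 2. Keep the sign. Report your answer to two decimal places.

Block 1: z(0.95) = 1.645, z(0.19) = -0.878, d' = 2.523
Block 2: z(0.79) = 0.806, z(0.28) = -0.583, d' = 1.389
Δd' = d'_Block 1 − d'_Block 2 = 2.523 − 1.389 = 1.134
Block 1 has the higher sensitivity.

Δd-prime = 1.13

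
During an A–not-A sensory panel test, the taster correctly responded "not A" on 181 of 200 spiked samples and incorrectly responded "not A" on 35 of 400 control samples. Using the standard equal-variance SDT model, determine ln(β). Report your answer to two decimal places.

ln β = 0.06

H = 181/200 = 0.9050
FA = 35/400 = 0.0875
Φ⁻¹(H) = Φ⁻¹(0.9050) = 1.311
Φ⁻¹(FA) = Φ⁻¹(0.0875) = -1.356
ln β = −½·[z(H)² − z(FA)²] = −0.5 × (1.719 − 1.839) = 0.060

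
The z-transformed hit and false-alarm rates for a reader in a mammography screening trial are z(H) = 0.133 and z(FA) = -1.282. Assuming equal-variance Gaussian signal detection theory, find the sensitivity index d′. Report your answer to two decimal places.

d′ = 1.42

d' = z(H) − z(FA) = 0.133 − (-1.282) = 1.415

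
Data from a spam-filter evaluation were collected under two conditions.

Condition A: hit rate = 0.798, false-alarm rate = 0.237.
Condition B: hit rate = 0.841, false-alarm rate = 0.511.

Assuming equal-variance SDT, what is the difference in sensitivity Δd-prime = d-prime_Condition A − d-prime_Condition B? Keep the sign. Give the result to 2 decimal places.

Condition A: z(0.798) = 0.834, z(0.237) = -0.716, d' = 1.550
Condition B: z(0.841) = 0.999, z(0.511) = 0.028, d' = 0.971
Δd' = d'_Condition A − d'_Condition B = 1.550 − 0.971 = 0.579
Condition A has the higher sensitivity.

Δd-prime = 0.58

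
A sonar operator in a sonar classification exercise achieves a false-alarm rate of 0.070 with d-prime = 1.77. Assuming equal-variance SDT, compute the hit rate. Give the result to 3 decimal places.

hit rate = 0.616

z(false-alarm rate) = z(0.070) = -1.4758
z(H) = z(FA) + d' = -1.4758 + 1.77 = 0.2942
hit rate = Φ(0.2942) = 0.6157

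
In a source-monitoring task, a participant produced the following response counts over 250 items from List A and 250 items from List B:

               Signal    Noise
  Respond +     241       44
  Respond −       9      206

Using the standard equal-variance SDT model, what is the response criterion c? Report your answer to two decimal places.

c = -0.43

H = 241/250 = 0.9640
FA = 44/250 = 0.1760
z(0.9640) = 1.7991, z(0.1760) = -0.9307
c = −½·[z(H) + z(FA)] = −0.5 × (1.7991 + (-0.9307)) = -0.4342
c < 0: the participant has a liberal response bias.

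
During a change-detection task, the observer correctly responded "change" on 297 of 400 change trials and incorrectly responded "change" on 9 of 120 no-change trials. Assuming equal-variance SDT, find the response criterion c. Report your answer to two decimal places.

c = 0.39

H = 297/400 = 0.7425
FA = 9/120 = 0.0750
z(0.7425) = 0.651, z(0.0750) = -1.440
c = −½·[z(H) + z(FA)] = −0.5 × (0.651 + (-1.440)) = 0.3945
c > 0: the observer has a conservative response bias.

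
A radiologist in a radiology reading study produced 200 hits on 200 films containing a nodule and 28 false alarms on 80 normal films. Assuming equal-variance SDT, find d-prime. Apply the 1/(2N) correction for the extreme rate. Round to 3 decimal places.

The hit rate is 200/200 = 1, so apply the 1/(2N) correction: H → 1 − 1/(2·200) = 0.99750.
z(H) = z(0.99750) = 2.8070
z(FA) = z(0.35000) = -0.3853
d' = 2.8070 − (-0.3853) = 3.1923

d-prime = 3.192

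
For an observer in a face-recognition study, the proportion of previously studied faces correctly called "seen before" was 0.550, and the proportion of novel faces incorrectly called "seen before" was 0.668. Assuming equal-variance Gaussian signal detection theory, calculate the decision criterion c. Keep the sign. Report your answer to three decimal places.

z(0.550) = 0.1257, z(0.668) = 0.4344
c = −½·[z(H) + z(FA)] = −0.5 × (0.1257 + 0.4344) = -0.28005
c < 0: the observer has a liberal response bias.

c = -0.280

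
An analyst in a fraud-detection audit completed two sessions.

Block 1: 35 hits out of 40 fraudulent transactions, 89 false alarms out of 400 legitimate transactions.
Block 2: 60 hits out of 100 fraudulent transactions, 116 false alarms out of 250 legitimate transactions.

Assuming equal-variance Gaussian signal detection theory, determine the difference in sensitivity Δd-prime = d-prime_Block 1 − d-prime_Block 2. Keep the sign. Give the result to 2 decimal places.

Block 1: z(0.8750) = 1.150, z(0.2225) = -0.764, d' = 1.914
Block 2: z(0.6000) = 0.253, z(0.4640) = -0.090, d' = 0.343
Δd' = d'_Block 1 − d'_Block 2 = 1.914 − 0.343 = 1.571
Block 1 has the higher sensitivity.

Δd-prime = 1.57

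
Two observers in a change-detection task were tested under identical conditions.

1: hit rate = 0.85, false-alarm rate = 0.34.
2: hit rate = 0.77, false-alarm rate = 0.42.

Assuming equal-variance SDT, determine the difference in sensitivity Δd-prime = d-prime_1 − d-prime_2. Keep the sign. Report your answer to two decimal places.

Δd-prime = 0.51

1: z(0.85) = 1.036, z(0.34) = -0.412, d' = 1.448
2: z(0.77) = 0.739, z(0.42) = -0.202, d' = 0.941
Δd' = d'_1 − d'_2 = 1.448 − 0.941 = 0.507
1 has the higher sensitivity.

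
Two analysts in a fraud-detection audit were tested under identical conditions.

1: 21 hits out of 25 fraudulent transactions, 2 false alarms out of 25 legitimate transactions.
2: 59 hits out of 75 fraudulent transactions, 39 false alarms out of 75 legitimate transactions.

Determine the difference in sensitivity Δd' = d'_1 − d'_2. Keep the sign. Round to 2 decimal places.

Δd' = 1.65

1: z(0.8400) = 0.994, z(0.0800) = -1.405, d' = 2.399
2: z(0.7867) = 0.795, z(0.5200) = 0.050, d' = 0.745
Δd' = d'_1 − d'_2 = 2.399 − 0.745 = 1.654
1 has the higher sensitivity.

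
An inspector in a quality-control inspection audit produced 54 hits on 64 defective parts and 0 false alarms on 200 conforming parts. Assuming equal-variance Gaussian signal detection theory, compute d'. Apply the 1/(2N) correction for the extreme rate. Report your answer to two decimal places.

d' = 3.82

The false-alarm rate is 0/200 = 0, so apply the 1/(2N) correction: FA → 1/(2·200) = 0.00250.
z(H) = z(0.84375) = 1.010
z(FA) = z(0.00250) = -2.807
d' = 1.010 − (-2.807) = 3.817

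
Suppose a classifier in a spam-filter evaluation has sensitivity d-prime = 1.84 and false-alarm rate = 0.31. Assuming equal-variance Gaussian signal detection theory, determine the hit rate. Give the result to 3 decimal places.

z(false-alarm rate) = z(0.31) = -0.4959
z(H) = z(FA) + d' = -0.4959 + 1.84 = 1.3441
hit rate = Φ(1.3441) = 0.9105

hit rate = 0.911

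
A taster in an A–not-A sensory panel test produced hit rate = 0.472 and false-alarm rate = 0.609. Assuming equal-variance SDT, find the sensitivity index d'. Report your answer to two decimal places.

Φ⁻¹(H) = -0.0702
Φ⁻¹(FA) = 0.2767
d' = z(H) − z(FA) = -0.0702 − 0.2767 = -0.3469

d' = -0.35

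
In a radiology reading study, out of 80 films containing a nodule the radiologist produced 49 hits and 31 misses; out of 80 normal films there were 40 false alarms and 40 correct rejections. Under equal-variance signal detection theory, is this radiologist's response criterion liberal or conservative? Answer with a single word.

liberal

z(H) = 0.286, z(FA) = 0.000
c = −½·(z(H) + z(FA)) = -0.143
c < 0 → liberal criterion (biased toward responding “yes”).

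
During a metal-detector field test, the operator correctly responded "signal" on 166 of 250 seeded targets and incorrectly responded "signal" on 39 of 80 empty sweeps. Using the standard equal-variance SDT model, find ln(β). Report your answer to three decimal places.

ln β = -0.089

H = 166/250 = 0.6640
FA = 39/80 = 0.4875
z(0.6640) = 0.4234, z(0.4875) = -0.0313
ln β = −½·[z(H)² − z(FA)²] = −0.5 × (0.1793 − 0.0010) = -0.08915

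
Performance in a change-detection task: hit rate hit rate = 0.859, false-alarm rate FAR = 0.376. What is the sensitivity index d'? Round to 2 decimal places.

d' = 1.39

Φ⁻¹(H) = Φ⁻¹(0.859) = 1.076
Φ⁻¹(FA) = Φ⁻¹(0.376) = -0.316
d' = z(H) − z(FA) = 1.076 − (-0.316) = 1.392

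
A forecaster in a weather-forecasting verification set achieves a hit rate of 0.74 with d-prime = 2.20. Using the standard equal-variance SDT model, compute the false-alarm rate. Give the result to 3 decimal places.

z(hit rate) = z(0.74) = 0.6433
z(FA) = z(H) − d' = 0.6433 − 2.20 = -1.5567
false-alarm rate = Φ(-1.5567) = 0.0598

false-alarm rate = 0.060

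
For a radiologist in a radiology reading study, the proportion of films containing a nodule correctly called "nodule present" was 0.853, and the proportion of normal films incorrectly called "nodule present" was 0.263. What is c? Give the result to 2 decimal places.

Φ⁻¹(0.853) = 1.049, Φ⁻¹(0.263) = -0.634
c = −½·[z(H) + z(FA)] = −0.5 × (1.049 + (-0.634)) = -0.2075

c = -0.21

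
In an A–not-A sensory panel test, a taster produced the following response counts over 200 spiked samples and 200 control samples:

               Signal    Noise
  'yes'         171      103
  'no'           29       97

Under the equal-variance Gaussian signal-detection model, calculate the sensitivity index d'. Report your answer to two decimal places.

H = 171/200 = 0.8550
FA = 103/200 = 0.5150
Φ⁻¹(H) = 1.0581
Φ⁻¹(FA) = 0.0376
d' = z(H) − z(FA) = 1.0581 − 0.0376 = 1.0205

d' = 1.02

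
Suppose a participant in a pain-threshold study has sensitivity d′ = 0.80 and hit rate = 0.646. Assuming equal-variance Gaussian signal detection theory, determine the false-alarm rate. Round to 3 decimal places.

false-alarm rate = 0.335

z(hit rate) = z(0.646) = 0.3745
z(FA) = z(H) − d' = 0.3745 − 0.80 = -0.4255
false-alarm rate = Φ(-0.4255) = 0.3352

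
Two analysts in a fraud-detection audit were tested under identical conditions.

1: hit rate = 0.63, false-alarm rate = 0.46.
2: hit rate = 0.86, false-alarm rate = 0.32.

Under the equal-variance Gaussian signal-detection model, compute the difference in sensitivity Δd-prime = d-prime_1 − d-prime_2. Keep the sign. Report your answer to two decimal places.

Δd-prime = -1.12

1: z(0.63) = 0.332, z(0.46) = -0.100, d' = 0.432
2: z(0.86) = 1.080, z(0.32) = -0.468, d' = 1.548
Δd' = d'_1 − d'_2 = 0.432 − 1.548 = -1.116
2 has the higher sensitivity.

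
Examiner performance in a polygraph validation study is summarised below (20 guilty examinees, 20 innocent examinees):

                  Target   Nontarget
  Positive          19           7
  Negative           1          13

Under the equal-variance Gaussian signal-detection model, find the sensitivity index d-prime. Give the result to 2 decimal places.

d-prime = 2.03

H = 19/20 = 0.9500
FA = 7/20 = 0.3500
z(H) = 1.6449
z(FA) = -0.3853
d' = z(H) − z(FA) = 1.6449 − (-0.3853) = 2.0302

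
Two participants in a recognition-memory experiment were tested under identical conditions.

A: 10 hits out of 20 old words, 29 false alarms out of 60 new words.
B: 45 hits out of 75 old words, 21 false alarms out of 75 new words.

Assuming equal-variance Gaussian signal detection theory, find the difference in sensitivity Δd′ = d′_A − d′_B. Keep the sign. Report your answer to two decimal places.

Δd′ = -0.79

A: z(0.5000) = 0.000, z(0.4833) = -0.042, d' = 0.042
B: z(0.6000) = 0.253, z(0.2800) = -0.583, d' = 0.836
Δd' = d'_A − d'_B = 0.042 − 0.836 = -0.794
B has the higher sensitivity.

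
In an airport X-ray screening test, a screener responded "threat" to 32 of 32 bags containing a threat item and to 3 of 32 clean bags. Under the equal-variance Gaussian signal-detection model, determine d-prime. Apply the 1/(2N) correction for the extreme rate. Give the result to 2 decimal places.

The hit rate is 32/32 = 1, so apply the 1/(2N) correction: H → 1 − 1/(2·32) = 0.98438.
z(H) = z(0.98438) = 2.154
z(FA) = z(0.09375) = -1.318
d' = 2.154 − (-1.318) = 3.472

d-prime = 3.47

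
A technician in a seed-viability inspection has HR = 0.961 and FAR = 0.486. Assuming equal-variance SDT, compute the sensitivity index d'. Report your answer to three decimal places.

d' = 1.798

z(H) = z(0.961) = 1.7624
z(FA) = z(0.486) = -0.0351
d' = z(H) − z(FA) = 1.7624 − (-0.0351) = 1.7975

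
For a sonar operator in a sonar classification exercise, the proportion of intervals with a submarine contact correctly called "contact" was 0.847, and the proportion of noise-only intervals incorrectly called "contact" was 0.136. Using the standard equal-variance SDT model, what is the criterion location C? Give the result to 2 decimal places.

Φ⁻¹(H) = Φ⁻¹(0.847) = 1.024
Φ⁻¹(FA) = Φ⁻¹(0.136) = -1.098
c = −½·[z(H) + z(FA)] = −0.5 × (1.024 + (-1.098)) = 0.037
c > 0: the sonar operator has a conservative response bias.

C = 0.04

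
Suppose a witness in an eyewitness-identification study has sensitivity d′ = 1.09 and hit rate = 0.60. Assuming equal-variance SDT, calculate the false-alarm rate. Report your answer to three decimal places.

false-alarm rate = 0.201

z(hit rate) = z(0.60) = 0.2533
z(FA) = z(H) − d' = 0.2533 − 1.09 = -0.8367
false-alarm rate = Φ(-0.8367) = 0.2014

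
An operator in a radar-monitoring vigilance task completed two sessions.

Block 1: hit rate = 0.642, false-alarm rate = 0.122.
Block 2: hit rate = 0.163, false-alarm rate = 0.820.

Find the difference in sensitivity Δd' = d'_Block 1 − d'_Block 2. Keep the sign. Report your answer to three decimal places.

Block 1: z(0.642) = 0.3638, z(0.122) = -1.1650, d' = 1.5288
Block 2: z(0.163) = -0.9822, z(0.820) = 0.9154, d' = -1.8976
Δd' = d'_Block 1 − d'_Block 2 = 1.5288 − (-1.8976) = 3.4264
Block 1 has the higher sensitivity.

Δd' = 3.426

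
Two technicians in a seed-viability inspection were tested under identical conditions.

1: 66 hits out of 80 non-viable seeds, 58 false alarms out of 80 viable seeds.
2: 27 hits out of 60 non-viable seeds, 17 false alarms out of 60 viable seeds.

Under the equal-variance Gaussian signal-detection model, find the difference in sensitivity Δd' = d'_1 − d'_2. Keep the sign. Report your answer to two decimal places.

Δd' = -0.11

1: z(0.8250) = 0.935, z(0.7250) = 0.598, d' = 0.337
2: z(0.4500) = -0.126, z(0.2833) = -0.573, d' = 0.447
Δd' = d'_1 − d'_2 = 0.337 − 0.447 = -0.110
2 has the higher sensitivity.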